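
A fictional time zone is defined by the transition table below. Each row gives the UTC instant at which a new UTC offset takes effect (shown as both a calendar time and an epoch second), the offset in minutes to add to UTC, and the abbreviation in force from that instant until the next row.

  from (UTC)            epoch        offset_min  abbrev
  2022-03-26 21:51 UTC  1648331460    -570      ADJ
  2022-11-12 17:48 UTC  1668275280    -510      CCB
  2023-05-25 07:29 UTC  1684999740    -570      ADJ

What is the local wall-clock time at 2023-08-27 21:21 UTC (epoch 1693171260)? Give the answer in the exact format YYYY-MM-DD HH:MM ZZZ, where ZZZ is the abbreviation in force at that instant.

2023-08-27 11:51 ADJ

Query: 2023-08-27 21:21 UTC
Rule 3/3 (ADJ, -09:30): 2023-05-25 07:29 UTC ≤ query < +∞
21·60 + 21 - 570 = 711 min
711 = 0·1440 + 711; 711 = 11·60 + 51 → 11:51, same day
→ 2023-08-27 11:51 ADJ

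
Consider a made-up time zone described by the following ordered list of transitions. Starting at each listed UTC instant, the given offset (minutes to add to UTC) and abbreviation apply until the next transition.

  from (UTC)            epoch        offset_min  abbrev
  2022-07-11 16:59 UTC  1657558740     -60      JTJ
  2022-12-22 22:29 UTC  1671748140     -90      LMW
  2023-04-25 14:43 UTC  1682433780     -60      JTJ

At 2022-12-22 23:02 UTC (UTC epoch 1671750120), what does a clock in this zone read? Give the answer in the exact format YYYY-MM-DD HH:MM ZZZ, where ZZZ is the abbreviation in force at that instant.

2022-12-22 21:32 LMW

Query: 2022-12-22 23:02 UTC
Rule 2/3 (LMW, -01:30): 2022-12-22 22:29 UTC ≤ query < 2023-04-25 14:43 UTC
23·60 + 2 - 90 = 1292 min
1292 = 0·1440 + 1292; 1292 = 21·60 + 32 → 21:32, same day
→ 2022-12-22 21:32 LMW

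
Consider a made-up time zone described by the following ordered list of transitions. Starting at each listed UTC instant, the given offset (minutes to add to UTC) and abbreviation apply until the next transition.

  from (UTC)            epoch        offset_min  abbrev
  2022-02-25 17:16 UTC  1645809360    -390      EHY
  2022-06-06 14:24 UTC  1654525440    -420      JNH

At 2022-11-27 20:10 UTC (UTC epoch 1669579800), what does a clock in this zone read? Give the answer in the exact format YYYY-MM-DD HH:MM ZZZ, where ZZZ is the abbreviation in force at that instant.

2022-11-27 13:10 JNH

Query: 2022-11-27 20:10 UTC
Rule 2/2 (JNH, -07:00): 2022-06-06 14:24 UTC ≤ query < +∞
20·60 + 10 - 420 = 790 min
790 = 0·1440 + 790; 790 = 13·60 + 10 → 13:10, same day
→ 2022-11-27 13:10 JNH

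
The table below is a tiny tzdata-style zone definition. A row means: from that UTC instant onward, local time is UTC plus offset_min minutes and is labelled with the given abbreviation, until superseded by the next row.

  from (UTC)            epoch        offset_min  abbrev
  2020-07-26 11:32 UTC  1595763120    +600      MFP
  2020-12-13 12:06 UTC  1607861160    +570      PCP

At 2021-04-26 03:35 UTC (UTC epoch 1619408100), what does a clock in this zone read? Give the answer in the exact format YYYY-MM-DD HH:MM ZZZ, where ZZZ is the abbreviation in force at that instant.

2021-04-26 13:05 PCP

Query: 2021-04-26 03:35 UTC
Rule 2/2 (PCP, +09:30): 2020-12-13 12:06 UTC ≤ query < +∞
3·60 + 35 + 570 = 785 min
785 = 0·1440 + 785; 785 = 13·60 + 5 → 13:05, same day
→ 2021-04-26 13:05 PCP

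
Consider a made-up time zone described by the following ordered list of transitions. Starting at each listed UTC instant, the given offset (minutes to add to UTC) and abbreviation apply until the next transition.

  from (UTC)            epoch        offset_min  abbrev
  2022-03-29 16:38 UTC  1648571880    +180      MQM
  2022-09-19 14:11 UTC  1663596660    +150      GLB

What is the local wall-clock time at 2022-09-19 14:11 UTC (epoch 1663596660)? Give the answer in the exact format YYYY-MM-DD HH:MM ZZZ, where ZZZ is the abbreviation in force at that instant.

Query: 2022-09-19 14:11 UTC
Rule 2/2 (GLB, +02:30): 2022-09-19 14:11 UTC ≤ query < +∞
14·60 + 11 + 150 = 1001 min
1001 = 0·1440 + 1001; 1001 = 16·60 + 41 → 16:41, same day
→ 2022-09-19 16:41 GLB

2022-09-19 16:41 GLB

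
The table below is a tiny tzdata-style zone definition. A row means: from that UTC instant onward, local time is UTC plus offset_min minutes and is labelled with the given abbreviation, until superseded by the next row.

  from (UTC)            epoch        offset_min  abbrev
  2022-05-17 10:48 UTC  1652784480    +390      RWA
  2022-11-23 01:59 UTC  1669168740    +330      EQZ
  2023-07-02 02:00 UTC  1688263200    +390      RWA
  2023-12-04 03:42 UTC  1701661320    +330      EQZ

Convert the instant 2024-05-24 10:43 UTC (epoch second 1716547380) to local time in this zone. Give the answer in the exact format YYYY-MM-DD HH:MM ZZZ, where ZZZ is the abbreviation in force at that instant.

Query: 2024-05-24 10:43 UTC
Rule 4/4 (EQZ, +05:30): 2023-12-04 03:42 UTC ≤ query < +∞
10·60 + 43 + 330 = 973 min
973 = 0·1440 + 973; 973 = 16·60 + 13 → 16:13, same day
→ 2024-05-24 16:13 EQZ

2024-05-24 16:13 EQZ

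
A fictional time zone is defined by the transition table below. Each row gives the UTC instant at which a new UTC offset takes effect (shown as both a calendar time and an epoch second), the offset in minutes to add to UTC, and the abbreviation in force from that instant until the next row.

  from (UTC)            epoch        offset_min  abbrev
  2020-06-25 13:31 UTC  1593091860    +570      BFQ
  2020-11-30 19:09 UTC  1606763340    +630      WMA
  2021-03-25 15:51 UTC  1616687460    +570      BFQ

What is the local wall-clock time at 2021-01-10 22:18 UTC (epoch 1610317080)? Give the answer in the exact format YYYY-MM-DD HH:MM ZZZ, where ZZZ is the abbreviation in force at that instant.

2021-01-11 08:48 WMA

Query: 2021-01-10 22:18 UTC
Rule 2/3 (WMA, +10:30): 2020-11-30 19:09 UTC ≤ query < 2021-03-25 15:51 UTC
22·60 + 18 + 630 = 1968 min
1968 = 1·1440 + 528; 528 = 8·60 + 48 → 08:48, 2021-01-10 + 1 day = 2021-01-11
→ 2021-01-11 08:48 WMA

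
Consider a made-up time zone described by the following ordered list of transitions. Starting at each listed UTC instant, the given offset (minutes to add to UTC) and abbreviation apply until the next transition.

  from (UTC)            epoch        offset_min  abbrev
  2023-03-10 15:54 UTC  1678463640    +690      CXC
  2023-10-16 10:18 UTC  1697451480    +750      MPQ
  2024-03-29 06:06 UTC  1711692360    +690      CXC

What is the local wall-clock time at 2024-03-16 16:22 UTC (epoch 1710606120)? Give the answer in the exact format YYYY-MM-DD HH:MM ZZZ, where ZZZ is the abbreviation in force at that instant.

2024-03-17 04:52 MPQ

Query: 2024-03-16 16:22 UTC
Rule 2/3 (MPQ, +12:30): 2023-10-16 10:18 UTC ≤ query < 2024-03-29 06:06 UTC
16·60 + 22 + 750 = 1732 min
1732 = 1·1440 + 292; 292 = 4·60 + 52 → 04:52, 2024-03-16 + 1 day = 2024-03-17
→ 2024-03-17 04:52 MPQ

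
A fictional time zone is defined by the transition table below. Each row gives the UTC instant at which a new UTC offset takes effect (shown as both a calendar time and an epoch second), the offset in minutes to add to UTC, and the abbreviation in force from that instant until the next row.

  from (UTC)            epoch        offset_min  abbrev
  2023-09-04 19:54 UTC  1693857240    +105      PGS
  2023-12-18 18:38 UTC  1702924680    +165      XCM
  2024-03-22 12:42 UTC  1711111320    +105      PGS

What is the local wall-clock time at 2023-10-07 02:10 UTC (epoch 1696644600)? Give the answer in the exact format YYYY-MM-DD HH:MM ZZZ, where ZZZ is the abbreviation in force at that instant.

2023-10-07 03:55 PGS

Query: 2023-10-07 02:10 UTC
Rule 1/3 (PGS, +01:45): 2023-09-04 19:54 UTC ≤ query < 2023-12-18 18:38 UTC
2·60 + 10 + 105 = 235 min
235 = 0·1440 + 235; 235 = 3·60 + 55 → 03:55, same day
→ 2023-10-07 03:55 PGS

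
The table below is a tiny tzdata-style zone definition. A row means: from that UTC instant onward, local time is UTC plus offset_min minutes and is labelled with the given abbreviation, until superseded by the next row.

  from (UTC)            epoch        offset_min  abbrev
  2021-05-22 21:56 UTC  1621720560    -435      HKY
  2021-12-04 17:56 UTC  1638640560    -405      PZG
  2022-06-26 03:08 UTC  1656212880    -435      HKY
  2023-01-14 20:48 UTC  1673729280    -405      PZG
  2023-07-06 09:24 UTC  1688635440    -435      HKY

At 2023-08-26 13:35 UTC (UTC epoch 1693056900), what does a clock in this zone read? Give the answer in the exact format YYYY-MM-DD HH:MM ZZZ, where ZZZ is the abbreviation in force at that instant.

Query: 2023-08-26 13:35 UTC
Rule 5/5 (HKY, -07:15): 2023-07-06 09:24 UTC ≤ query < +∞
13·60 + 35 - 435 = 380 min
380 = 0·1440 + 380; 380 = 6·60 + 20 → 06:20, same day
→ 2023-08-26 06:20 HKY

2023-08-26 06:20 HKY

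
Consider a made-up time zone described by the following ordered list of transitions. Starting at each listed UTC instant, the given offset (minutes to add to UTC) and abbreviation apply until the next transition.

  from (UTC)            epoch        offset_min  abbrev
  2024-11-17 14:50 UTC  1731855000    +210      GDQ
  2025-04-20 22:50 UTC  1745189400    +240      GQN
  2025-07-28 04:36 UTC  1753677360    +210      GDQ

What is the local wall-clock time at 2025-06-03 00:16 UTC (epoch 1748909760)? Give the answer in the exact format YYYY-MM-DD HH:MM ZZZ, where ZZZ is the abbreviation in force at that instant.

Query: 2025-06-03 00:16 UTC
Rule 2/3 (GQN, +04:00): 2025-04-20 22:50 UTC ≤ query < 2025-07-28 04:36 UTC
0·60 + 16 + 240 = 256 min
256 = 0·1440 + 256; 256 = 4·60 + 16 → 04:16, same day
→ 2025-06-03 04:16 GQN

2025-06-03 04:16 GQN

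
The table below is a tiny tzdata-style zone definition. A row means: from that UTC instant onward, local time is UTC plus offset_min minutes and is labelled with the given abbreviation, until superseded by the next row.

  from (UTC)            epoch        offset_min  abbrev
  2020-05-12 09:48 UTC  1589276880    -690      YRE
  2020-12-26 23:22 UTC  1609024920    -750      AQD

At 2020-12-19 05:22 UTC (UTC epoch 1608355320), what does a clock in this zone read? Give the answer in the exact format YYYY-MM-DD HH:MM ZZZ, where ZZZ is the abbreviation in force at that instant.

2020-12-18 17:52 YRE

Query: 2020-12-19 05:22 UTC
Rule 1/2 (YRE, -11:30): 2020-05-12 09:48 UTC ≤ query < 2020-12-26 23:22 UTC
5·60 + 22 - 690 = -368 min
-368 = -1·1440 + 1072; 1072 = 17·60 + 52 → 17:52, 2020-12-19 - 1 day = 2020-12-18
→ 2020-12-18 17:52 YRE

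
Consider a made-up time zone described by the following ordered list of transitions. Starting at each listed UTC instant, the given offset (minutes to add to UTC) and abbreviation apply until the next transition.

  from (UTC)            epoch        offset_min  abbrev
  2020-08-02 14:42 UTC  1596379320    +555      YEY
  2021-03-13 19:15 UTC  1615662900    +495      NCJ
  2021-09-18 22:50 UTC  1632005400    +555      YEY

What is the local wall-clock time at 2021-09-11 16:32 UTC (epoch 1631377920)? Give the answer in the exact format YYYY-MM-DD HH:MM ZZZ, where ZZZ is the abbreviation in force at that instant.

Query: 2021-09-11 16:32 UTC
Rule 2/3 (NCJ, +08:15): 2021-03-13 19:15 UTC ≤ query < 2021-09-18 22:50 UTC
16·60 + 32 + 495 = 1487 min
1487 = 1·1440 + 47; 47 = 0·60 + 47 → 00:47, 2021-09-11 + 1 day = 2021-09-12
→ 2021-09-12 00:47 NCJ

2021-09-12 00:47 NCJ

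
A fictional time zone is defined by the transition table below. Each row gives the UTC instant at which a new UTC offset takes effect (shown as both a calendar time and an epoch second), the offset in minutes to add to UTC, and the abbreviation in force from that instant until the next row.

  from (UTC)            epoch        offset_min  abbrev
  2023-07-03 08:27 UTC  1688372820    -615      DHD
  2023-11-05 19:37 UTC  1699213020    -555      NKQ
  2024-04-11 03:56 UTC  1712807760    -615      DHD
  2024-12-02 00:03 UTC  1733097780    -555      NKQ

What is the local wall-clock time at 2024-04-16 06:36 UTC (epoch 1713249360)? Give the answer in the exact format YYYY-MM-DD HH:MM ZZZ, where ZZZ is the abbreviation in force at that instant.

2024-04-15 20:21 DHD

Query: 2024-04-16 06:36 UTC
Rule 3/4 (DHD, -10:15): 2024-04-11 03:56 UTC ≤ query < 2024-12-02 00:03 UTC
6·60 + 36 - 615 = -219 min
-219 = -1·1440 + 1221; 1221 = 20·60 + 21 → 20:21, 2024-04-16 - 1 day = 2024-04-15
→ 2024-04-15 20:21 DHD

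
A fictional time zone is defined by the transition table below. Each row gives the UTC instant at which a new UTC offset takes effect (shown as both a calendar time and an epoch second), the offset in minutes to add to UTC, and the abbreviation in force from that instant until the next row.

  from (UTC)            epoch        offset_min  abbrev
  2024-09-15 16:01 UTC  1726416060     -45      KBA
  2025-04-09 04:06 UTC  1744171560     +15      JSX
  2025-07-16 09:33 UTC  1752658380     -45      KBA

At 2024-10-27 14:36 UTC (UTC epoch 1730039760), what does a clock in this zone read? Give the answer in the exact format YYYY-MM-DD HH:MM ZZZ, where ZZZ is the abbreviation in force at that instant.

2024-10-27 13:51 KBA

Query: 2024-10-27 14:36 UTC
Rule 1/3 (KBA, -00:45): 2024-09-15 16:01 UTC ≤ query < 2025-04-09 04:06 UTC
14·60 + 36 - 45 = 831 min
831 = 0·1440 + 831; 831 = 13·60 + 51 → 13:51, same day
→ 2024-10-27 13:51 KBA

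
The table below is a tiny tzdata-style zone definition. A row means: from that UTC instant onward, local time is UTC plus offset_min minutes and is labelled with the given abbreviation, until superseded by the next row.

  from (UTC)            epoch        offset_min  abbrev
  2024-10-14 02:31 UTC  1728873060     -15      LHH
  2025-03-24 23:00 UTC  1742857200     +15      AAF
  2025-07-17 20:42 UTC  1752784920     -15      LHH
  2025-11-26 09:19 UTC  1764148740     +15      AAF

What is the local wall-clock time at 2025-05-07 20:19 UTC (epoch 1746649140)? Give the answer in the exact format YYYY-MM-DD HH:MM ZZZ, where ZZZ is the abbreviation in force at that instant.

2025-05-07 20:34 AAF

Query: 2025-05-07 20:19 UTC
Rule 2/4 (AAF, +00:15): 2025-03-24 23:00 UTC ≤ query < 2025-07-17 20:42 UTC
20·60 + 19 + 15 = 1234 min
1234 = 0·1440 + 1234; 1234 = 20·60 + 34 → 20:34, same day
→ 2025-05-07 20:34 AAF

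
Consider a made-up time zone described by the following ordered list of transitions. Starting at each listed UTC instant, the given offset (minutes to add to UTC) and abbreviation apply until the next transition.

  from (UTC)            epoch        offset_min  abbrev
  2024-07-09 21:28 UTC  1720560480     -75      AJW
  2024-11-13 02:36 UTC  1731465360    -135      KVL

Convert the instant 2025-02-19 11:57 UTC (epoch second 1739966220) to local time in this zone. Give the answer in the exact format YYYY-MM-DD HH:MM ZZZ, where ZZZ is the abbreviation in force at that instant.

2025-02-19 09:42 KVL

Query: 2025-02-19 11:57 UTC
Rule 2/2 (KVL, -02:15): 2024-11-13 02:36 UTC ≤ query < +∞
11·60 + 57 - 135 = 582 min
582 = 0·1440 + 582; 582 = 9·60 + 42 → 09:42, same day
→ 2025-02-19 09:42 KVL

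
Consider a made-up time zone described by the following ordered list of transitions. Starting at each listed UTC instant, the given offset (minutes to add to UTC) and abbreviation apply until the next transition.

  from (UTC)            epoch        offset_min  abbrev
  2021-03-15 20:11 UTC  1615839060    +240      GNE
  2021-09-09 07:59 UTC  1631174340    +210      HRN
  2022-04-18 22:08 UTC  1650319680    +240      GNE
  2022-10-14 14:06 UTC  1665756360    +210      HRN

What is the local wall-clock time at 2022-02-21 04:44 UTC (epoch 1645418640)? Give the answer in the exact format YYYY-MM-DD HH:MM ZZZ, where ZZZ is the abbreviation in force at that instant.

2022-02-21 08:14 HRN

Query: 2022-02-21 04:44 UTC
Rule 2/4 (HRN, +03:30): 2021-09-09 07:59 UTC ≤ query < 2022-04-18 22:08 UTC
4·60 + 44 + 210 = 494 min
494 = 0·1440 + 494; 494 = 8·60 + 14 → 08:14, same day
→ 2022-02-21 08:14 HRN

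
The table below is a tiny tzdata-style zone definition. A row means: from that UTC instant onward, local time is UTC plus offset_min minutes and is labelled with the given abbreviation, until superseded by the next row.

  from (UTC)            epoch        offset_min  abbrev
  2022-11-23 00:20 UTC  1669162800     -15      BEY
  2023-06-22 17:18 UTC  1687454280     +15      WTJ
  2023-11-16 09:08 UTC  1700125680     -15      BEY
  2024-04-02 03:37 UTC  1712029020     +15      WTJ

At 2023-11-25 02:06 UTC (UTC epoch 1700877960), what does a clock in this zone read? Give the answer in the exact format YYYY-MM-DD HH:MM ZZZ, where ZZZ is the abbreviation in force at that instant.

2023-11-25 01:51 BEY

Query: 2023-11-25 02:06 UTC
Rule 3/4 (BEY, -00:15): 2023-11-16 09:08 UTC ≤ query < 2024-04-02 03:37 UTC
2·60 + 6 - 15 = 111 min
111 = 0·1440 + 111; 111 = 1·60 + 51 → 01:51, same day
→ 2023-11-25 01:51 BEY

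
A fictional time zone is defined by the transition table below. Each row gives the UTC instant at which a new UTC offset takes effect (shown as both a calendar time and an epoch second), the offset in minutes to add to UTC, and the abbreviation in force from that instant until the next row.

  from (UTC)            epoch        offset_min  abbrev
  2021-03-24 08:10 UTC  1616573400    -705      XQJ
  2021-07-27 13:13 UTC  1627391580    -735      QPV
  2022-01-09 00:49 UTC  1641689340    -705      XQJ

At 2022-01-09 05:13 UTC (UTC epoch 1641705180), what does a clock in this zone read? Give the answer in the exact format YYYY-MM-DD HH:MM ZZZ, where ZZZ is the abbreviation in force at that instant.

2022-01-08 17:28 XQJ

Query: 2022-01-09 05:13 UTC
Rule 3/3 (XQJ, -11:45): 2022-01-09 00:49 UTC ≤ query < +∞
5·60 + 13 - 705 = -392 min
-392 = -1·1440 + 1048; 1048 = 17·60 + 28 → 17:28, 2022-01-09 - 1 day = 2022-01-08
→ 2022-01-08 17:28 XQJ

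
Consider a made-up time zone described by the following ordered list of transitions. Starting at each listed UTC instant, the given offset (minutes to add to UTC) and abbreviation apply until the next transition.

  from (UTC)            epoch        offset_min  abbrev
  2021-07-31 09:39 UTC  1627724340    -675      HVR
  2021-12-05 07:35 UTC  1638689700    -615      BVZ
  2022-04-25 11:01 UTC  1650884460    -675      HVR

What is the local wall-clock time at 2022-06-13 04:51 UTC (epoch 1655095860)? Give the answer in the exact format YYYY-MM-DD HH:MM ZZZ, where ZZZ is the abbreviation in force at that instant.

2022-06-12 17:36 HVR

Query: 2022-06-13 04:51 UTC
Rule 3/3 (HVR, -11:15): 2022-04-25 11:01 UTC ≤ query < +∞
4·60 + 51 - 675 = -384 min
-384 = -1·1440 + 1056; 1056 = 17·60 + 36 → 17:36, 2022-06-13 - 1 day = 2022-06-12
→ 2022-06-12 17:36 HVR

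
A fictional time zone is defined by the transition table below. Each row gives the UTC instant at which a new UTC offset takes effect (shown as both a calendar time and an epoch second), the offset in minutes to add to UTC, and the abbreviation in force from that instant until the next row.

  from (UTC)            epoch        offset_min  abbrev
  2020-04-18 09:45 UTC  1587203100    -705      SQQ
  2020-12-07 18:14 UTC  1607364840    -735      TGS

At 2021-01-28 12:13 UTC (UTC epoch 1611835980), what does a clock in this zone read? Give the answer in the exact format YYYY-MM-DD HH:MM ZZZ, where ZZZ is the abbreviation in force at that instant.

2021-01-27 23:58 TGS

Query: 2021-01-28 12:13 UTC
Rule 2/2 (TGS, -12:15): 2020-12-07 18:14 UTC ≤ query < +∞
12·60 + 13 - 735 = -2 min
-2 = -1·1440 + 1438; 1438 = 23·60 + 58 → 23:58, 2021-01-28 - 1 day = 2021-01-27
→ 2021-01-27 23:58 TGS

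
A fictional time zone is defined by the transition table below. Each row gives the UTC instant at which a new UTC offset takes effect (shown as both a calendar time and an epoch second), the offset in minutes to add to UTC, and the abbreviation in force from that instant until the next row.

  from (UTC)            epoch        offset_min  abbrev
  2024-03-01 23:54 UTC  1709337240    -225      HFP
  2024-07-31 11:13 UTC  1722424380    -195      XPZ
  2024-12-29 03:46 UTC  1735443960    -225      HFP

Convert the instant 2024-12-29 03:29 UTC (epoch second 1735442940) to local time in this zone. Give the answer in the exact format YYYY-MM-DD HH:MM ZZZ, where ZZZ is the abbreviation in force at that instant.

2024-12-29 00:14 XPZ

Query: 2024-12-29 03:29 UTC
Rule 2/3 (XPZ, -03:15): 2024-07-31 11:13 UTC ≤ query < 2024-12-29 03:46 UTC
3·60 + 29 - 195 = 14 min
14 = 0·1440 + 14; 14 = 0·60 + 14 → 00:14, same day
→ 2024-12-29 00:14 XPZ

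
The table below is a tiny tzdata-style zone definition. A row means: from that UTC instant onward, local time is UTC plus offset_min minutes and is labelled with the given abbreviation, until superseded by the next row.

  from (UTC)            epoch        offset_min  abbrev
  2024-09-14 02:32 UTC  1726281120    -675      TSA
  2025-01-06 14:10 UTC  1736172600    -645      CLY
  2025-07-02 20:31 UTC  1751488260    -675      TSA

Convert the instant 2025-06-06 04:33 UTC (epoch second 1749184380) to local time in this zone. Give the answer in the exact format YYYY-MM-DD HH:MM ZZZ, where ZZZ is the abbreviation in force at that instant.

2025-06-05 17:48 CLY

Query: 2025-06-06 04:33 UTC
Rule 2/3 (CLY, -10:45): 2025-01-06 14:10 UTC ≤ query < 2025-07-02 20:31 UTC
4·60 + 33 - 645 = -372 min
-372 = -1·1440 + 1068; 1068 = 17·60 + 48 → 17:48, 2025-06-06 - 1 day = 2025-06-05
→ 2025-06-05 17:48 CLY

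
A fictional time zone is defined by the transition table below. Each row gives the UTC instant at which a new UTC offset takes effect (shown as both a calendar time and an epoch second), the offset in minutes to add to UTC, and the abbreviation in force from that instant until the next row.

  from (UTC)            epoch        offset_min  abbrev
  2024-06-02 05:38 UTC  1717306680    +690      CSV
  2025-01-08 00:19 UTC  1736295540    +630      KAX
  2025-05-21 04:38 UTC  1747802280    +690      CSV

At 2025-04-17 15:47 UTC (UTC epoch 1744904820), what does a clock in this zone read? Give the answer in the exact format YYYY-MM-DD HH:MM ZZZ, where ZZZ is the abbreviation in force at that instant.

Query: 2025-04-17 15:47 UTC
Rule 2/3 (KAX, +10:30): 2025-01-08 00:19 UTC ≤ query < 2025-05-21 04:38 UTC
15·60 + 47 + 630 = 1577 min
1577 = 1·1440 + 137; 137 = 2·60 + 17 → 02:17, 2025-04-17 + 1 day = 2025-04-18
→ 2025-04-18 02:17 KAX

2025-04-18 02:17 KAX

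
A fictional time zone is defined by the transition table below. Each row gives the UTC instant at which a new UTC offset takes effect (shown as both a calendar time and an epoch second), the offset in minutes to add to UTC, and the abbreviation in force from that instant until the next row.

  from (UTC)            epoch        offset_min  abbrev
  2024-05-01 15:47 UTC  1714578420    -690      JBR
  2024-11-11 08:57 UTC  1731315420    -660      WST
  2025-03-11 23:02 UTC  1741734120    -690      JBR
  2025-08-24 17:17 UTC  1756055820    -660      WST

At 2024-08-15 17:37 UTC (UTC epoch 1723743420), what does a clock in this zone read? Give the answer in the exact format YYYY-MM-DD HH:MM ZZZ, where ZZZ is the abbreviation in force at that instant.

2024-08-15 06:07 JBR

Query: 2024-08-15 17:37 UTC
Rule 1/4 (JBR, -11:30): 2024-05-01 15:47 UTC ≤ query < 2024-11-11 08:57 UTC
17·60 + 37 - 690 = 367 min
367 = 0·1440 + 367; 367 = 6·60 + 7 → 06:07, same day
→ 2024-08-15 06:07 JBR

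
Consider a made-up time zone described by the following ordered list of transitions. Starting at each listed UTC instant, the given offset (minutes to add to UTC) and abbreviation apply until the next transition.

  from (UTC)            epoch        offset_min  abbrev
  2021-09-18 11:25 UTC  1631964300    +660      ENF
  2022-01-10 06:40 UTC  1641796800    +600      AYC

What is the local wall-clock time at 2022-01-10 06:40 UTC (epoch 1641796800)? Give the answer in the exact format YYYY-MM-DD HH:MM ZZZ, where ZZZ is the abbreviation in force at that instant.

Query: 2022-01-10 06:40 UTC
Rule 2/2 (AYC, +10:00): 2022-01-10 06:40 UTC ≤ query < +∞
6·60 + 40 + 600 = 1000 min
1000 = 0·1440 + 1000; 1000 = 16·60 + 40 → 16:40, same day
→ 2022-01-10 16:40 AYC

2022-01-10 16:40 AYC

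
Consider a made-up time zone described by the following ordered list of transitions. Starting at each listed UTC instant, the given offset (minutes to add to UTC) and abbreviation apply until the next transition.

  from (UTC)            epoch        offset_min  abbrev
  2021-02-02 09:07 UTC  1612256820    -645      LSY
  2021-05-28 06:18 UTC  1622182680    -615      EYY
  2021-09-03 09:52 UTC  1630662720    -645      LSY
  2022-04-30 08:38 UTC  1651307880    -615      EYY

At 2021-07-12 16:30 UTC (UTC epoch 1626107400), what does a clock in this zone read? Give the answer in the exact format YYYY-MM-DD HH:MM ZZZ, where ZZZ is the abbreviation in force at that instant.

2021-07-12 06:15 EYY

Query: 2021-07-12 16:30 UTC
Rule 2/4 (EYY, -10:15): 2021-05-28 06:18 UTC ≤ query < 2021-09-03 09:52 UTC
16·60 + 30 - 615 = 375 min
375 = 0·1440 + 375; 375 = 6·60 + 15 → 06:15, same day
→ 2021-07-12 06:15 EYY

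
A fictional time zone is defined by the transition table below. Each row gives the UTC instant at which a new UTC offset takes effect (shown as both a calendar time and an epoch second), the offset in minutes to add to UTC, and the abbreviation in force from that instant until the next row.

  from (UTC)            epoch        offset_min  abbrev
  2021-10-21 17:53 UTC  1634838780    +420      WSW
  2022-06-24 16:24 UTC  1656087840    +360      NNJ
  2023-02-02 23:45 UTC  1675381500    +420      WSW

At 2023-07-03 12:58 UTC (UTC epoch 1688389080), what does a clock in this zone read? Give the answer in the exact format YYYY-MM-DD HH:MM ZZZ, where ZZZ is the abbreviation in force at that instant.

2023-07-03 19:58 WSW

Query: 2023-07-03 12:58 UTC
Rule 3/3 (WSW, +07:00): 2023-02-02 23:45 UTC ≤ query < +∞
12·60 + 58 + 420 = 1198 min
1198 = 0·1440 + 1198; 1198 = 19·60 + 58 → 19:58, same day
→ 2023-07-03 19:58 WSW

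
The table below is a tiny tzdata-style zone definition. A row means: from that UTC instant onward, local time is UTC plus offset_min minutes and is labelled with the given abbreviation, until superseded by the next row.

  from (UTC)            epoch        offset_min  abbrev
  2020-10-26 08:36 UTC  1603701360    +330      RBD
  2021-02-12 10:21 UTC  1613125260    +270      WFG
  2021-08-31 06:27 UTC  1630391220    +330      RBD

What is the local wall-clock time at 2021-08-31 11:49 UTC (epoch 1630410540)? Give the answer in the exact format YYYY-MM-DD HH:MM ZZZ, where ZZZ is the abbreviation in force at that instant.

Query: 2021-08-31 11:49 UTC
Rule 3/3 (RBD, +05:30): 2021-08-31 06:27 UTC ≤ query < +∞
11·60 + 49 + 330 = 1039 min
1039 = 0·1440 + 1039; 1039 = 17·60 + 19 → 17:19, same day
→ 2021-08-31 17:19 RBD

2021-08-31 17:19 RBD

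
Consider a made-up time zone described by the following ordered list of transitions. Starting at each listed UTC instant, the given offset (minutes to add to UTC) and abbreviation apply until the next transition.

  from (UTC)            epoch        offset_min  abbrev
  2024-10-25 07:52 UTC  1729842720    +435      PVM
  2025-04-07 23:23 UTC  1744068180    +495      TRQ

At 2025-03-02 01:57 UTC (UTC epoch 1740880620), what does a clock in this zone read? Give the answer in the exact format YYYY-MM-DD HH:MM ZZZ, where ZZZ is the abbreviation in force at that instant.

Query: 2025-03-02 01:57 UTC
Rule 1/2 (PVM, +07:15): 2024-10-25 07:52 UTC ≤ query < 2025-04-07 23:23 UTC
1·60 + 57 + 435 = 552 min
552 = 0·1440 + 552; 552 = 9·60 + 12 → 09:12, same day
→ 2025-03-02 09:12 PVM

2025-03-02 09:12 PVM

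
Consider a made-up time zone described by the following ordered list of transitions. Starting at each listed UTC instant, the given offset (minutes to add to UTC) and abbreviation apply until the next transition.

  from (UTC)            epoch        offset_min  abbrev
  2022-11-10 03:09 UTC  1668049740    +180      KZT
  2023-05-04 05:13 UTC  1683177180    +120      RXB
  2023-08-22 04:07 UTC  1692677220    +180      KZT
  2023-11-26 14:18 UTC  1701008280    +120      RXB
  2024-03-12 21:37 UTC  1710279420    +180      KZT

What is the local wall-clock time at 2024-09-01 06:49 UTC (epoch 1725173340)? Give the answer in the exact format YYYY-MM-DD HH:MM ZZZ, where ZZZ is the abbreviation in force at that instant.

Query: 2024-09-01 06:49 UTC
Rule 5/5 (KZT, +03:00): 2024-03-12 21:37 UTC ≤ query < +∞
6·60 + 49 + 180 = 589 min
589 = 0·1440 + 589; 589 = 9·60 + 49 → 09:49, same day
→ 2024-09-01 09:49 KZT

2024-09-01 09:49 KZT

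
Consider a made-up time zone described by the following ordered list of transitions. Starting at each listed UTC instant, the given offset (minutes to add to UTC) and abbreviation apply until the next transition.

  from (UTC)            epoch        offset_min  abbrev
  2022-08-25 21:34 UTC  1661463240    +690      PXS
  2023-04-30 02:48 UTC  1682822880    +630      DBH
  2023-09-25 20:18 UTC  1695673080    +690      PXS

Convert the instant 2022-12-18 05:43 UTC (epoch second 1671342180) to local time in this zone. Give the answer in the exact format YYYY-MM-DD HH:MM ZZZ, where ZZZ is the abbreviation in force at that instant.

Query: 2022-12-18 05:43 UTC
Rule 1/3 (PXS, +11:30): 2022-08-25 21:34 UTC ≤ query < 2023-04-30 02:48 UTC
5·60 + 43 + 690 = 1033 min
1033 = 0·1440 + 1033; 1033 = 17·60 + 13 → 17:13, same day
→ 2022-12-18 17:13 PXS

2022-12-18 17:13 PXS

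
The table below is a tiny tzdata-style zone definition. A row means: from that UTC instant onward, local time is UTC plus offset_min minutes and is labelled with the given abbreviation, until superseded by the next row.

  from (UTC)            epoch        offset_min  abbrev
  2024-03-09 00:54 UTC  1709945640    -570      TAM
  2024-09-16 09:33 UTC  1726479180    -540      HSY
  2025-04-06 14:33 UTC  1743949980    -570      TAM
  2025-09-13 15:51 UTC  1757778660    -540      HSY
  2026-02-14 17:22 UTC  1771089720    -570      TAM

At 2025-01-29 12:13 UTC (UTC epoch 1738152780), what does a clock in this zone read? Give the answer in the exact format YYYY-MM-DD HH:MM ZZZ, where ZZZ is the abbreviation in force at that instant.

2025-01-29 03:13 HSY

Query: 2025-01-29 12:13 UTC
Rule 2/5 (HSY, -09:00): 2024-09-16 09:33 UTC ≤ query < 2025-04-06 14:33 UTC
12·60 + 13 - 540 = 193 min
193 = 0·1440 + 193; 193 = 3·60 + 13 → 03:13, same day
→ 2025-01-29 03:13 HSY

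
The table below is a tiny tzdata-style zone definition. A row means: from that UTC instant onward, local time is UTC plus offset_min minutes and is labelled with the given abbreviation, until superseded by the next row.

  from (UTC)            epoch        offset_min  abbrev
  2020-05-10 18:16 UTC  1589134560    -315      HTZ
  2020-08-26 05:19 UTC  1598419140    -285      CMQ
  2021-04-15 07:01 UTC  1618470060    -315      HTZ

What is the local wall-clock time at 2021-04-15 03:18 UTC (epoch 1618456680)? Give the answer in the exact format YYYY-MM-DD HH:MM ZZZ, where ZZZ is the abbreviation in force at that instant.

Query: 2021-04-15 03:18 UTC
Rule 2/3 (CMQ, -04:45): 2020-08-26 05:19 UTC ≤ query < 2021-04-15 07:01 UTC
3·60 + 18 - 285 = -87 min
-87 = -1·1440 + 1353; 1353 = 22·60 + 33 → 22:33, 2021-04-15 - 1 day = 2021-04-14
→ 2021-04-14 22:33 CMQ

2021-04-14 22:33 CMQ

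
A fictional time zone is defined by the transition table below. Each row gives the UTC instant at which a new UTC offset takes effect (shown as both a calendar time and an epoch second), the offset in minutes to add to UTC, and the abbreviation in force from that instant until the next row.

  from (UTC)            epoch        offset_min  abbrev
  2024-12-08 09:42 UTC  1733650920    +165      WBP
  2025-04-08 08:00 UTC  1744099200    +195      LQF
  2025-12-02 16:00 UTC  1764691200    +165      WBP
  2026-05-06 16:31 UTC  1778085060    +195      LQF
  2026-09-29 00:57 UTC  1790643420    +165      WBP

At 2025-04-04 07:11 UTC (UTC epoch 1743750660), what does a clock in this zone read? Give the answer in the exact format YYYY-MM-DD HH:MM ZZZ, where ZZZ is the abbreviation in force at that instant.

Query: 2025-04-04 07:11 UTC
Rule 1/5 (WBP, +02:45): 2024-12-08 09:42 UTC ≤ query < 2025-04-08 08:00 UTC
7·60 + 11 + 165 = 596 min
596 = 0·1440 + 596; 596 = 9·60 + 56 → 09:56, same day
→ 2025-04-04 09:56 WBP

2025-04-04 09:56 WBP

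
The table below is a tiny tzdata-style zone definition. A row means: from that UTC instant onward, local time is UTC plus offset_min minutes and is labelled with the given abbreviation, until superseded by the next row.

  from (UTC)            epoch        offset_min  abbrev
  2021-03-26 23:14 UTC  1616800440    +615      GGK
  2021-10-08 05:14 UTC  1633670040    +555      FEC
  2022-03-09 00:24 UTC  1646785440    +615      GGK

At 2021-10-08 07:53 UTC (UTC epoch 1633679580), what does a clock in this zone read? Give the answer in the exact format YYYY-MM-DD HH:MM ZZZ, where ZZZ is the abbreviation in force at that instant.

Query: 2021-10-08 07:53 UTC
Rule 2/3 (FEC, +09:15): 2021-10-08 05:14 UTC ≤ query < 2022-03-09 00:24 UTC
7·60 + 53 + 555 = 1028 min
1028 = 0·1440 + 1028; 1028 = 17·60 + 8 → 17:08, same day
→ 2021-10-08 17:08 FEC

2021-10-08 17:08 FEC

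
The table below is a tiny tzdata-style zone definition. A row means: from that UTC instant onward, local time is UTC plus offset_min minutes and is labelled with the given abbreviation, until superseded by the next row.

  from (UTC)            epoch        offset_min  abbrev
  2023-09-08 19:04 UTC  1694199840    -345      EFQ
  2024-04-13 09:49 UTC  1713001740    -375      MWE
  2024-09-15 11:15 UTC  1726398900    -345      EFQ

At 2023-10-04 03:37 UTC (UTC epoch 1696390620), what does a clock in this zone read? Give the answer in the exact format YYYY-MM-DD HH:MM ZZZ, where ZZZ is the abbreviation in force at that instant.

Query: 2023-10-04 03:37 UTC
Rule 1/3 (EFQ, -05:45): 2023-09-08 19:04 UTC ≤ query < 2024-04-13 09:49 UTC
3·60 + 37 - 345 = -128 min
-128 = -1·1440 + 1312; 1312 = 21·60 + 52 → 21:52, 2023-10-04 - 1 day = 2023-10-03
→ 2023-10-03 21:52 EFQ

2023-10-03 21:52 EFQ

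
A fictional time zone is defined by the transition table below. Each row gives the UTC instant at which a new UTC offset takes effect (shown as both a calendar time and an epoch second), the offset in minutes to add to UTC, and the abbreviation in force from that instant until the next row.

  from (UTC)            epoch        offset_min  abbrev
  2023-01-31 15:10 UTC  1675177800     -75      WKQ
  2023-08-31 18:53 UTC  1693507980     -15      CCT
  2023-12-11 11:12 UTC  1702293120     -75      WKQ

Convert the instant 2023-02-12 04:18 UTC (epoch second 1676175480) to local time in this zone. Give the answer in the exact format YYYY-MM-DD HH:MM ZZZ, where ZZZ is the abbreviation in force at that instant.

2023-02-12 03:03 WKQ

Query: 2023-02-12 04:18 UTC
Rule 1/3 (WKQ, -01:15): 2023-01-31 15:10 UTC ≤ query < 2023-08-31 18:53 UTC
4·60 + 18 - 75 = 183 min
183 = 0·1440 + 183; 183 = 3·60 + 3 → 03:03, same day
→ 2023-02-12 03:03 WKQ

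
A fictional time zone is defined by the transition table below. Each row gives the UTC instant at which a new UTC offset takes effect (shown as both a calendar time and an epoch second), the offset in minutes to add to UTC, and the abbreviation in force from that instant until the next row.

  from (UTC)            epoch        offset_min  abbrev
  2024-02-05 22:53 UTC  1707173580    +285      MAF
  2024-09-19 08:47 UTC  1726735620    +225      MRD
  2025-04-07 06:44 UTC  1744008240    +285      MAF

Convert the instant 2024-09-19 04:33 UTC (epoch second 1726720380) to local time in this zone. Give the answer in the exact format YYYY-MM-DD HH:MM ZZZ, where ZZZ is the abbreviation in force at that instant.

Query: 2024-09-19 04:33 UTC
Rule 1/3 (MAF, +04:45): 2024-02-05 22:53 UTC ≤ query < 2024-09-19 08:47 UTC
4·60 + 33 + 285 = 558 min
558 = 0·1440 + 558; 558 = 9·60 + 18 → 09:18, same day
→ 2024-09-19 09:18 MAF

2024-09-19 09:18 MAF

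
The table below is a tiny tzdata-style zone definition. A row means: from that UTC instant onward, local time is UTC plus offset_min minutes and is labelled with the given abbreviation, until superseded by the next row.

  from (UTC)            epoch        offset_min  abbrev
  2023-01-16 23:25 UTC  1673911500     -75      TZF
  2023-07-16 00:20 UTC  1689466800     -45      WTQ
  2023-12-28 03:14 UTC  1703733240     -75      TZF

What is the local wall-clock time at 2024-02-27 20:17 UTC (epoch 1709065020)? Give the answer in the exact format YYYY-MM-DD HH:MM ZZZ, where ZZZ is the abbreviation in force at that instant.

2024-02-27 19:02 TZF

Query: 2024-02-27 20:17 UTC
Rule 3/3 (TZF, -01:15): 2023-12-28 03:14 UTC ≤ query < +∞
20·60 + 17 - 75 = 1142 min
1142 = 0·1440 + 1142; 1142 = 19·60 + 2 → 19:02, same day
→ 2024-02-27 19:02 TZF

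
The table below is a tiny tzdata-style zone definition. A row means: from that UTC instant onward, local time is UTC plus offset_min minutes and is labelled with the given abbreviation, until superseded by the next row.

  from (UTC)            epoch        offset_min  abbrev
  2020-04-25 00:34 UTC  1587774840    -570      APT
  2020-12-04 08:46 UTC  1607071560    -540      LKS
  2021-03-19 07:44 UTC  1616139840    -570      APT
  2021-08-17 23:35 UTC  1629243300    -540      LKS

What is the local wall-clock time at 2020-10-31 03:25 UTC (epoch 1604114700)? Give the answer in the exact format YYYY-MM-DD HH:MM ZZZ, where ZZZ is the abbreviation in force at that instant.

2020-10-30 17:55 APT

Query: 2020-10-31 03:25 UTC
Rule 1/4 (APT, -09:30): 2020-04-25 00:34 UTC ≤ query < 2020-12-04 08:46 UTC
3·60 + 25 - 570 = -365 min
-365 = -1·1440 + 1075; 1075 = 17·60 + 55 → 17:55, 2020-10-31 - 1 day = 2020-10-30
→ 2020-10-30 17:55 APT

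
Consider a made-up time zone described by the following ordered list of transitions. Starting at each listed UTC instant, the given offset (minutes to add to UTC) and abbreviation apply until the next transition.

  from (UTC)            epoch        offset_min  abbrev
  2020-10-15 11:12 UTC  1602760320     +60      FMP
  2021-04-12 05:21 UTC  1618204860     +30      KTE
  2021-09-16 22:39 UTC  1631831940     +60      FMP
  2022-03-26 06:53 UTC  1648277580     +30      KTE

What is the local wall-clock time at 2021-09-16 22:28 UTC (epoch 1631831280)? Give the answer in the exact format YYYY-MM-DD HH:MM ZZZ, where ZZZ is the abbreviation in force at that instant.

Query: 2021-09-16 22:28 UTC
Rule 2/4 (KTE, +00:30): 2021-04-12 05:21 UTC ≤ query < 2021-09-16 22:39 UTC
22·60 + 28 + 30 = 1378 min
1378 = 0·1440 + 1378; 1378 = 22·60 + 58 → 22:58, same day
→ 2021-09-16 22:58 KTE

2021-09-16 22:58 KTE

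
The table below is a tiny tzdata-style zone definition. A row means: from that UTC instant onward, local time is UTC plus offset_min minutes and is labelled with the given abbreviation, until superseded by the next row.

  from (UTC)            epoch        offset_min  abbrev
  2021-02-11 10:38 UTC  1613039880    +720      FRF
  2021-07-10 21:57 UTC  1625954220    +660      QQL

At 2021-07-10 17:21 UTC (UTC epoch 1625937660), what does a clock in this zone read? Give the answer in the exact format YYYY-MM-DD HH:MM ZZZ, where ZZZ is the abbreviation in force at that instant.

2021-07-11 05:21 FRF

Query: 2021-07-10 17:21 UTC
Rule 1/2 (FRF, +12:00): 2021-02-11 10:38 UTC ≤ query < 2021-07-10 21:57 UTC
17·60 + 21 + 720 = 1761 min
1761 = 1·1440 + 321; 321 = 5·60 + 21 → 05:21, 2021-07-10 + 1 day = 2021-07-11
→ 2021-07-11 05:21 FRF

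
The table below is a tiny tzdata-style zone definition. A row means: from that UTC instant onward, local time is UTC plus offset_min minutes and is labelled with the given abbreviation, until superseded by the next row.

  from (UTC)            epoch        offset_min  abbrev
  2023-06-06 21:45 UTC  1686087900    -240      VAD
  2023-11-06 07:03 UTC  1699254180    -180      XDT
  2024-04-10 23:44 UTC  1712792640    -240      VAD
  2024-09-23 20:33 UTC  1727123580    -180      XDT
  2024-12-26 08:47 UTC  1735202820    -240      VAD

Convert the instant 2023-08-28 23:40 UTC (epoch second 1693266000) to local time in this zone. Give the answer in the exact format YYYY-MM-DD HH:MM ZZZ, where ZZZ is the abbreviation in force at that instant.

Query: 2023-08-28 23:40 UTC
Rule 1/5 (VAD, -04:00): 2023-06-06 21:45 UTC ≤ query < 2023-11-06 07:03 UTC
23·60 + 40 - 240 = 1180 min
1180 = 0·1440 + 1180; 1180 = 19·60 + 40 → 19:40, same day
→ 2023-08-28 19:40 VAD

2023-08-28 19:40 VAD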